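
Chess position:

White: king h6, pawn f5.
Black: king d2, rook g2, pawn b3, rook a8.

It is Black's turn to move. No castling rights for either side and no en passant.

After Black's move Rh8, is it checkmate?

yes

After Rh8: white king on h6; in check: yes, from the black rook on h8.
King squares — g5: attacked by Rg2; h5: attacked by Rh8; g6: attacked by Rg2; g7: attacked by Rg2; h7: attacked by Rh8.
White has no legal moves → checkmate.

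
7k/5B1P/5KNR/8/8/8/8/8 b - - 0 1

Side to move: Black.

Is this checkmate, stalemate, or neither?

Black to move; black king on h8.
In check: yes, from the white knight on g6.
King squares — g7: attacked by Kf6; h7: attacked by Rh6; g8: attacked by Bf7.
Legal moves for Black: none.
In check with no legal moves → checkmate.

checkmate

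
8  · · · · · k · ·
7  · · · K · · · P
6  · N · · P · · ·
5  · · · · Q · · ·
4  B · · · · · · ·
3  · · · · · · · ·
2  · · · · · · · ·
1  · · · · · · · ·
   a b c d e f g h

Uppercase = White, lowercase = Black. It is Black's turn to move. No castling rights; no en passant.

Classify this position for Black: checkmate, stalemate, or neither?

Black to move; black king on f8.
In check: no.
King squares — e7: attacked by Kd7; f7: attacked by Pe6; g7: attacked by Qe5; e8: attacked by Kd7; g8: attacked by Ph7.
Legal moves for Black: none.
Not in check and no legal moves → stalemate.

stalemate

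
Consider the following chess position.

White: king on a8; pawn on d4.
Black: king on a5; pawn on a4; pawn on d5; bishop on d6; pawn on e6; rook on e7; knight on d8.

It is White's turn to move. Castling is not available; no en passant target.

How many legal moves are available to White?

White to move; king on a8.
In check: no.
Legal moves: none.
Count: 0.

0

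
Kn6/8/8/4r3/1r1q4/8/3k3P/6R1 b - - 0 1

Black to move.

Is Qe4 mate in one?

no

After Qe4: white king on a8; in check: yes, from the black queen on e4.
White has 1 legal reply: Ka7.
In check but a legal move exists → not checkmate.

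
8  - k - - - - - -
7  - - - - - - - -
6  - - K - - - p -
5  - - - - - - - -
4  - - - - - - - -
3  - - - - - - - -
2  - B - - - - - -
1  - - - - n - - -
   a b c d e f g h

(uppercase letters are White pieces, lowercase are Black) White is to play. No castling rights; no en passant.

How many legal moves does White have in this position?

White to move; king on c6.
In check: no.
Legal moves: Kd7, Kd6, Kb6, Kd5, Kc5, Kb5, Bh8, Bg7, Bf6, Be5+, Bd4, Bc3, Ba3, Bc1, Ba1.
Count: 15.

15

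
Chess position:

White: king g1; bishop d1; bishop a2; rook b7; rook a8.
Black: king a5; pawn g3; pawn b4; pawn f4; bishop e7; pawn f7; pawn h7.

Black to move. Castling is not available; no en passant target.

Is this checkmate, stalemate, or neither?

checkmate

Black to move; black king on a5.
In check: yes, from the white rook on a8.
King squares — a4: attacked by Bd1; b4: own pawn; b5: attacked by Rb7; a6: attacked by Ra8; b6: attacked by Rb7.
Legal moves for Black: none.
In check with no legal moves → checkmate.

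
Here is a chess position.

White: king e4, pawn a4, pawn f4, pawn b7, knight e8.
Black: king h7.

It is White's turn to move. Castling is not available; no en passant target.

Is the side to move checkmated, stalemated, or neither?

neither

White to move; white king on e4.
In check: no.
Legal moves for White: Ng7, Nc7, Nf6+, Nd6, Kf5, Ke5, Kd5, Kd4, Kf3, Ke3, Kd3, b8=Q, b8=R, b8=B, b8=N, f5, a5.
White has 17 legal moves and is not in check → neither.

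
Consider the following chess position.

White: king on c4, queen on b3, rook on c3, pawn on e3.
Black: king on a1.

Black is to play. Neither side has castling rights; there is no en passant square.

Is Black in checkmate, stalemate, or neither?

stalemate

Black to move; black king on a1.
In check: no.
King squares — b1: attacked by Qb3; a2: attacked by Qb3; b2: attacked by Qb3.
Legal moves for Black: none.
Not in check and no legal moves → stalemate.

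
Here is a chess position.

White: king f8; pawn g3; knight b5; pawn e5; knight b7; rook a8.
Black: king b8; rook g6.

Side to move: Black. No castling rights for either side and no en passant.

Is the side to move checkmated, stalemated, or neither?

Black to move; black king on b8.
In check: yes, from the white rook on a8.
Legal moves for Black: Kxa8, Kxb7.
Black is in check but has 2 legal moves → neither.

neither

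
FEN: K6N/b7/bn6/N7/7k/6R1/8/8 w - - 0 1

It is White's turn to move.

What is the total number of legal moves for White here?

1

White to move; king on a8.
In check: yes, from the black knight on b6.
Legal moves: Kxa7.
Count: 1.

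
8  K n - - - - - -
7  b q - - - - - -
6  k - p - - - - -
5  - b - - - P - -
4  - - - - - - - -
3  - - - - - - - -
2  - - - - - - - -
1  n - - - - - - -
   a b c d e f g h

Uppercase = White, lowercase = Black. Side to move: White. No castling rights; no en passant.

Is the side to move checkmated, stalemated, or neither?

White to move; white king on a8.
In check: yes, from the black queen on b7.
King squares — a7: attacked by Ka6; b7: attacked by Ka6; b8: attacked by Ba7.
Legal moves for White: none.
In check with no legal moves → checkmate.

checkmate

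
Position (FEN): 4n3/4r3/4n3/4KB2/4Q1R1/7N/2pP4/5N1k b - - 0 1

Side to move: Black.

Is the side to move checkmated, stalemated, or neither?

checkmate

Black to move; black king on h1.
In check: yes, from the white queen on e4.
King squares — g1: attacked by Nh3; g2: attacked by Qe4; h2: attacked by Nf1.
Legal moves for Black: none.
In check with no legal moves → checkmate.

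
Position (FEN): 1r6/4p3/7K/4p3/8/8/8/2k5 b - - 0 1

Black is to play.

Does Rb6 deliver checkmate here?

no

After Rb6: white king on h6; in check: yes, from the black rook on b6.
White has 4 legal replies: Kh7, Kg7, Kh5, Kg5.
In check but a legal move exists → not checkmate.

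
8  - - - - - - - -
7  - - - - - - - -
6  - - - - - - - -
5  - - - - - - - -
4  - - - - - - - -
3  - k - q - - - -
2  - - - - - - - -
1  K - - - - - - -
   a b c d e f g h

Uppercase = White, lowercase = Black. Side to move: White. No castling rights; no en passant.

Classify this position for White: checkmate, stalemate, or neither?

White to move; white king on a1.
In check: no.
King squares — b1: attacked by Qd3; a2: attacked by Kb3; b2: attacked by Kb3.
Legal moves for White: none.
Not in check and no legal moves → stalemate.

stalemate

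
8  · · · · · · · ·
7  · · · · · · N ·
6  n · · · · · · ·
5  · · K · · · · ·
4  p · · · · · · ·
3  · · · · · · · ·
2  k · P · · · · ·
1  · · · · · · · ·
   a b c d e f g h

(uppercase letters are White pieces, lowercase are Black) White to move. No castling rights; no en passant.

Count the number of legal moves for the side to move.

7

White to move; king on c5.
In check: yes, from the black knight on a6.
Legal moves: Kd6, Kc6, Kb6, Kd5, Kb5, Kd4, Kc4.
Count: 7.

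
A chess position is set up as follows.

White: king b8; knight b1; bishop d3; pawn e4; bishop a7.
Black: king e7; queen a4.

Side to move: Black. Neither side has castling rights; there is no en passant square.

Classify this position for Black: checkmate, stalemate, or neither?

Black to move; black king on e7.
In check: no.
Legal moves for Black include: Kf8, Ke8, Kd8, Kf7, Kd7, Kf6, Ke6, Kd6, Qe8+, Qd7, Qxa7+, Qc6, Qa6, Qb5+, Qa5, Qxe4, Qd4, Qc4, ... (list truncated; more exist).
Black has legal moves and is not in check → neither.

neither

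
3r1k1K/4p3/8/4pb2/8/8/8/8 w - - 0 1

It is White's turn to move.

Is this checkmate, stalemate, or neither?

White to move; white king on h8.
In check: no.
King squares — g7: attacked by Kf8; h7: attacked by Bf5; g8: attacked by Kf8.
Legal moves for White: none.
Not in check and no legal moves → stalemate.

stalemate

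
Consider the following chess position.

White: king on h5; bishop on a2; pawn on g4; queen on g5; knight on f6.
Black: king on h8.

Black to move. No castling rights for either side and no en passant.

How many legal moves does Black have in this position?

0

Black to move; king on h8.
In check: no.
Legal moves: none.
Count: 0.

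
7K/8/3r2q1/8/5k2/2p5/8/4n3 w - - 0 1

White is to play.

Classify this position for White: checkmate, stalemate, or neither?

stalemate

White to move; white king on h8.
In check: no.
King squares — g7: attacked by Qg6; h7: attacked by Qg6; g8: attacked by Qg6.
Legal moves for White: none.
Not in check and no legal moves → stalemate.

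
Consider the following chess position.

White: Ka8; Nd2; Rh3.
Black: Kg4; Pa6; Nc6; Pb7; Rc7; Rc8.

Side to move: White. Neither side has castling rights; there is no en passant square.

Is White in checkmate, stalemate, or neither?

White to move; white king on a8.
In check: yes, from the black rook on c8.
King squares — a7: attacked by Nc6; b7: attacked by Rc7; b8: attacked by Nc6.
Legal moves for White: none.
In check with no legal moves → checkmate.

checkmate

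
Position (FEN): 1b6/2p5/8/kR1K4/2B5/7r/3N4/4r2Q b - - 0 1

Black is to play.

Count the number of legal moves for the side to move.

Black to move; king on a5.
In check: yes, from the white rook on b5.
Legal moves: Ka6, Ka4.
Count: 2.

2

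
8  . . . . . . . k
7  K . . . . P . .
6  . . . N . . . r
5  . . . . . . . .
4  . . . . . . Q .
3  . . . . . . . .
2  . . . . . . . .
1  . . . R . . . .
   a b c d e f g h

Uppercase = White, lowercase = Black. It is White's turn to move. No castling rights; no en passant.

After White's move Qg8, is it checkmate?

yes

After Qg8: black king on h8; in check: yes, from the white queen on g8.
King squares — g7: attacked by Qg8; h7: attacked by Qg8; g8: attacked by Pf7.
Black has no legal moves → checkmate.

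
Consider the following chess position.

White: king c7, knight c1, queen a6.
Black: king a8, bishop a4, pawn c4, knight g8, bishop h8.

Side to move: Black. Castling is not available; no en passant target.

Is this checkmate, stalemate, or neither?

Black to move; black king on a8.
In check: yes, from the white queen on a6.
King squares — a7: attacked by Qa6; b7: attacked by Qa6; b8: attacked by Kc7.
Legal moves for Black: none.
In check with no legal moves → checkmate.

checkmate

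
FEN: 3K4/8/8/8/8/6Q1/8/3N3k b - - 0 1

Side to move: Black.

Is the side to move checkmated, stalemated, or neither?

stalemate

Black to move; black king on h1.
In check: no.
King squares — g1: attacked by Qg3; g2: attacked by Qg3; h2: attacked by Qg3.
Legal moves for Black: none.
Not in check and no legal moves → stalemate.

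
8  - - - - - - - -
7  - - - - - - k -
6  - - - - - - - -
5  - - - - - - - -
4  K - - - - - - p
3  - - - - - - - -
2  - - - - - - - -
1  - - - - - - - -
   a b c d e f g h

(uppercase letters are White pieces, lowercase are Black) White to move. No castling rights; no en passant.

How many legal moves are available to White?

5

White to move; king on a4.
In check: no.
Legal moves: Kb5, Ka5, Kb4, Kb3, Ka3.
Count: 5.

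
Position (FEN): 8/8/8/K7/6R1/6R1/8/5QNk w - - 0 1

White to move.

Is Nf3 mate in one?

After Nf3: black king on h1; in check: yes, from the white queen on f1.
King squares — g1: attacked by Qf1; g2: attacked by Qf1; h2: attacked by Nf3.
Black has no legal moves → checkmate.

yes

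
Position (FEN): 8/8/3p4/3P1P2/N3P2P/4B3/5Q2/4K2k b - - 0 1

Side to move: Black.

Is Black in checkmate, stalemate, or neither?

stalemate

Black to move; black king on h1.
In check: no.
King squares — g1: attacked by Qf2; g2: attacked by Qf2; h2: attacked by Qf2.
Legal moves for Black: none.
Not in check and no legal moves → stalemate.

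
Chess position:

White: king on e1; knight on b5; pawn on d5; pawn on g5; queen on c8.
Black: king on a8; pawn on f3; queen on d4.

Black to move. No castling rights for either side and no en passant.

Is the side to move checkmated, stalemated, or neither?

Black to move; black king on a8.
In check: yes, from the white queen on c8.
King squares — a7: attacked by Nb5; b7: attacked by Qc8; b8: attacked by Qc8.
Legal moves for Black: none.
In check with no legal moves → checkmate.

checkmate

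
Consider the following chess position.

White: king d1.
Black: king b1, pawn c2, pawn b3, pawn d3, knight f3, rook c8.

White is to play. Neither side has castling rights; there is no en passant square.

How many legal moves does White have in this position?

White to move; king on d1.
In check: yes, from the black pawn on c2.
Legal moves: none.
Count: 0.

0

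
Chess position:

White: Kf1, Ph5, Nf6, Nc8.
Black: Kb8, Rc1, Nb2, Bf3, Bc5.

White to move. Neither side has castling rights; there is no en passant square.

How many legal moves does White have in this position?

White to move; king on f1.
In check: yes, from the black rook on c1.
Legal moves: none.
Count: 0.

0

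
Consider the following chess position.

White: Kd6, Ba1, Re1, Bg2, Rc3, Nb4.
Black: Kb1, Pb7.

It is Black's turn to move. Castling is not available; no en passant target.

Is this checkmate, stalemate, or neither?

Black to move; black king on b1.
In check: yes, from the white rook on e1.
King squares — a1: attacked by Re1; c1: attacked by Re1; a2: attacked by Nb4; b2: attacked by Ba1; c2: attacked by Rc3.
Legal moves for Black: none.
In check with no legal moves → checkmate.

checkmate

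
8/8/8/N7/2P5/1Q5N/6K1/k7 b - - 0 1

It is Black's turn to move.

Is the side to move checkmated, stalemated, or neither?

Black to move; black king on a1.
In check: no.
King squares — b1: attacked by Qb3; a2: attacked by Qb3; b2: attacked by Qb3.
Legal moves for Black: none.
Not in check and no legal moves → stalemate.

stalemate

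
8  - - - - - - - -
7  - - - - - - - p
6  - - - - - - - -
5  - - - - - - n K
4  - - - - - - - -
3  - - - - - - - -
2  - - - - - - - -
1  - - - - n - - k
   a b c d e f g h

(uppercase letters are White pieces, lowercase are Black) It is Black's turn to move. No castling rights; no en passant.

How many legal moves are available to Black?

Black to move; king on h1.
In check: no.
Legal moves: Nf7, Ne6, Ne4, Nh3, Ngf3, Kh2, Kg2, Kg1, Nef3, Nd3, Ng2, Nc2, h6.
Count: 13.

13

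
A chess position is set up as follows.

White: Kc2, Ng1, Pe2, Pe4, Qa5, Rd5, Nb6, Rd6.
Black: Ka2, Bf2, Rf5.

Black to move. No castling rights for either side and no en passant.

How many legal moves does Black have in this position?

0

Black to move; king on a2.
In check: yes, from the white queen on a5.
Legal moves: none.
Count: 0.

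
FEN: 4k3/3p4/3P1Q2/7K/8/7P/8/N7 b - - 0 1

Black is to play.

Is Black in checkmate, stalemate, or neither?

stalemate

Black to move; black king on e8.
In check: no.
King squares — d7: own pawn; e7: attacked by Pd6; f7: attacked by Qf6; d8: attacked by Qf6; f8: attacked by Qf6.
Legal moves for Black: none.
Not in check and no legal moves → stalemate.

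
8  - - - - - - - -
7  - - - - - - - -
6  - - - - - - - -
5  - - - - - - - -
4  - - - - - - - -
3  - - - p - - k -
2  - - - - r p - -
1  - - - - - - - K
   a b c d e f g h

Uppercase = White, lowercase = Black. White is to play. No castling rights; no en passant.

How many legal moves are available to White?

0

White to move; king on h1.
In check: no.
Legal moves: none.
Count: 0.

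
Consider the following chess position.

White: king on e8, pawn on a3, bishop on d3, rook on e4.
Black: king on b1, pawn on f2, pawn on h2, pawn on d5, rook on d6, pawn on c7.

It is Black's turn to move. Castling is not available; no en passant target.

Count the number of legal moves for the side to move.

4

Black to move; king on b1.
In check: yes, from the white bishop on d3.
Legal moves: Kb2, Ka2, Kc1, Ka1.
Count: 4.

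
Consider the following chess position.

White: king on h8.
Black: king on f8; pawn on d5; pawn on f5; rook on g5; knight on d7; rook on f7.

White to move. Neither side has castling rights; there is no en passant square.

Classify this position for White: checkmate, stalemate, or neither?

stalemate

White to move; white king on h8.
In check: no.
King squares — g7: attacked by Rg5; h7: attacked by Rf7; g8: attacked by Rg5.
Legal moves for White: none.
Not in check and no legal moves → stalemate.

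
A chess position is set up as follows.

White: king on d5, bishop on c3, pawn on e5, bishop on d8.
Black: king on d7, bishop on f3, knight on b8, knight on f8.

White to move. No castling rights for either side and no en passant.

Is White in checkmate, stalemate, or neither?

White to move; white king on d5.
In check: yes, from the black bishop on f3.
Legal moves for White: Kc5, Kd4, Kc4.
White is in check but has 3 legal moves → neither.

neither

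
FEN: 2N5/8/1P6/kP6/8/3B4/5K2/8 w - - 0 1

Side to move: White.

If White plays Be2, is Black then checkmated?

After Be2: black king on a5; in check: no.
Black is not in check, so this cannot be checkmate.

no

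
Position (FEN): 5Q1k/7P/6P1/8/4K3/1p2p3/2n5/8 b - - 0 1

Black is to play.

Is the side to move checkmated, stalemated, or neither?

checkmate

Black to move; black king on h8.
In check: yes, from the white queen on f8.
King squares — g7: attacked by Qf8; h7: attacked by Pg6; g8: attacked by Ph7.
Legal moves for Black: none.
In check with no legal moves → checkmate.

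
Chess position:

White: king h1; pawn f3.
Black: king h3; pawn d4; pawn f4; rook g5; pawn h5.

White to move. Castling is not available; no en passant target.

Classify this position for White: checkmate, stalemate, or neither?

stalemate

White to move; white king on h1.
In check: no.
King squares — g1: attacked by Rg5; g2: attacked by Kh3; h2: attacked by Kh3.
Legal moves for White: none.
Not in check and no legal moves → stalemate.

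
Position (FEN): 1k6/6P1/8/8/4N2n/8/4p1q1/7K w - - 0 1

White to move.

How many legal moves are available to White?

0

White to move; king on h1.
In check: yes, from the black queen on g2.
Legal moves: none.
Count: 0.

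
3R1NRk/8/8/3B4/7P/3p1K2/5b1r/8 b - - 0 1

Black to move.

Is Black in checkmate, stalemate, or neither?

Black to move; black king on h8.
In check: yes, from the white rook on g8.
King squares — g7: attacked by Rg8; h7: attacked by Nf8; g8: attacked by Bd5.
Legal moves for Black: none.
In check with no legal moves → checkmate.

checkmate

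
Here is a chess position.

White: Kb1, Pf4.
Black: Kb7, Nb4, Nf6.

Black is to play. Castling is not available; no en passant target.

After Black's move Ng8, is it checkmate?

After Ng8: white king on b1; in check: no.
White is not in check, so this cannot be checkmate.

no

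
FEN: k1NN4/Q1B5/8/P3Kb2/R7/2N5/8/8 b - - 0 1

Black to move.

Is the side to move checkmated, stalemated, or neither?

checkmate

Black to move; black king on a8.
In check: yes, from the white queen on a7.
King squares — a7: attacked by Nc8; b7: attacked by Qa7; b8: attacked by Qa7.
Legal moves for Black: none.
In check with no legal moves → checkmate.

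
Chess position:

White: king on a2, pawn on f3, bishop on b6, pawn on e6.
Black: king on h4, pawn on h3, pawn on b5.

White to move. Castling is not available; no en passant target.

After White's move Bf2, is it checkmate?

After Bf2: black king on h4; in check: yes, from the white bishop on f2.
Black has 2 legal replies: Kh5, Kg5.
In check but a legal move exists → not checkmate.

no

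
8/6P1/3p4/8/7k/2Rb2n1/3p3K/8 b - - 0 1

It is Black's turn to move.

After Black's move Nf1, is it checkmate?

no

After Nf1: white king on h2; in check: yes, from the black knight on f1.
White has 3 legal replies: Kg2, Kh1, Kg1.
In check but a legal move exists → not checkmate.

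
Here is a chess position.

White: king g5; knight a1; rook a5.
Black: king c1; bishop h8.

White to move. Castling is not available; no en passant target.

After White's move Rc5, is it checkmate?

no

After Rc5: black king on c1; in check: yes, from the white rook on c5.
Black has 5 legal replies: Kd2, Kb2, Kd1, Kb1, Bc3.
In check but a legal move exists → not checkmate.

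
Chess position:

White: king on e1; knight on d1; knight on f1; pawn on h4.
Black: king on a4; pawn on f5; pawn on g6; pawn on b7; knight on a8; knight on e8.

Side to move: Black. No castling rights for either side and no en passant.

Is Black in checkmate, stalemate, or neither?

neither

Black to move; black king on a4.
In check: no.
Legal moves for Black: Ng7, Nec7, Nf6, Nd6, Nac7, Nb6, Kb5, Ka5, Kb4, Kb3, Ka3, b6, g5, f4, b5.
Black has 15 legal moves and is not in check → neither.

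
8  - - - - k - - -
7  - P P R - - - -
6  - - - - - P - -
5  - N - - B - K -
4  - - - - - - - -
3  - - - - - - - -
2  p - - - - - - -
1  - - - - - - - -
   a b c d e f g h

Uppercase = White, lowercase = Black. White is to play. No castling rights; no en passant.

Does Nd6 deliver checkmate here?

no

After Nd6: black king on e8; in check: yes, from the white knight on d6.
Black has 2 legal replies: Kf8, Kxd7.
In check but a legal move exists → not checkmate.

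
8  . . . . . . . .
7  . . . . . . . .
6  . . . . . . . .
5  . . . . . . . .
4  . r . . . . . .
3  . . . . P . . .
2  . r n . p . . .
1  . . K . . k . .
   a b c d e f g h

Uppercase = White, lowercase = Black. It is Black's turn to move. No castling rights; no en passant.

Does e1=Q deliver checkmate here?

After e1=Q: white king on c1; in check: yes, from the black queen on e1.
King squares — b1: attacked by Qe1; d1: attacked by Qe1; b2: attacked by Rb4; c2: attacked by Rb2; d2: attacked by Qe1.
White has no legal moves → checkmate.

yes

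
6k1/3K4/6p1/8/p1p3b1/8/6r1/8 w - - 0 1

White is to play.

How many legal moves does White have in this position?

White to move; king on d7.
In check: yes, from the black bishop on g4.
Legal moves: Ke8, Kd8, Ke7, Kc7, Kd6, Kc6.
Count: 6.

6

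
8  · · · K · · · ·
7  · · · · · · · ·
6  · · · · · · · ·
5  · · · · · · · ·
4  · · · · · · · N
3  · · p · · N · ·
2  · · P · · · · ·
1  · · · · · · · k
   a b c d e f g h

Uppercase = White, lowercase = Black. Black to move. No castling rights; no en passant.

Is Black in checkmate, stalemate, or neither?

stalemate

Black to move; black king on h1.
In check: no.
King squares — g1: attacked by Nf3; g2: attacked by Nh4; h2: attacked by Nf3.
Legal moves for Black: none.
Not in check and no legal moves → stalemate.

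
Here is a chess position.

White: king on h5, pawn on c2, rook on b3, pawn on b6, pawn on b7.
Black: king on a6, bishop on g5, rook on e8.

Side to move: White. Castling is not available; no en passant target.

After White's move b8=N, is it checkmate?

no

After b8=N: black king on a6; in check: yes, from the white knight on b8.
Black has 3 legal replies: Kb7, Ka5, Rxb8.
In check but a legal move exists → not checkmate.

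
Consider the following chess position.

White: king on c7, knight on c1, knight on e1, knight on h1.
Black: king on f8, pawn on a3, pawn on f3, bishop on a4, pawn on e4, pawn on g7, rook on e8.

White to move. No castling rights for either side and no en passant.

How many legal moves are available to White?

13

White to move; king on c7.
In check: no.
Legal moves: Kb7, Kd6, Kb6, Ng3, Nf2, Nxf3, Ned3, Ng2, Nc2, Ncd3, Nb3, Ne2, Na2.
Count: 13.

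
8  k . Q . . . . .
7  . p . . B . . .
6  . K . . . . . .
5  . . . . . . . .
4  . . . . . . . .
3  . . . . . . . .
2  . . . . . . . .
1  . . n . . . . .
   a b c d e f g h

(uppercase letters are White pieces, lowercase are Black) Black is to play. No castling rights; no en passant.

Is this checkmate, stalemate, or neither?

Black to move; black king on a8.
In check: yes, from the white queen on c8.
King squares — a7: attacked by Kb6; b7: own pawn; b8: attacked by Qc8.
Legal moves for Black: none.
In check with no legal moves → checkmate.

checkmate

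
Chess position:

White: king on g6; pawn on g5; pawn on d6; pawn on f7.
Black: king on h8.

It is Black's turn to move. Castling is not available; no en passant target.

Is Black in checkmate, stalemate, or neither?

stalemate

Black to move; black king on h8.
In check: no.
King squares — g7: attacked by Kg6; h7: attacked by Kg6; g8: attacked by Pf7.
Legal moves for Black: none.
Not in check and no legal moves → stalemate.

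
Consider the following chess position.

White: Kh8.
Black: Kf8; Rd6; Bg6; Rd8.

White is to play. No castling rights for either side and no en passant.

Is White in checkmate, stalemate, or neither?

stalemate

White to move; white king on h8.
In check: no.
King squares — g7: attacked by Kf8; h7: attacked by Bg6; g8: attacked by Kf8.
Legal moves for White: none.
Not in check and no legal moves → stalemate.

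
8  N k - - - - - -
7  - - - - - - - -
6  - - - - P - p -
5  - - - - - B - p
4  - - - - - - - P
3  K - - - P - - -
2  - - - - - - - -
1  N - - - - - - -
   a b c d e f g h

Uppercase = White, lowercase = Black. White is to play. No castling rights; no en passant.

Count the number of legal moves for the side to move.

White to move; king on a3.
In check: no.
Legal moves: Nc7, Nb6, Bxg6, Bg4, Be4, Bh3, Bd3, Bc2, Bb1, Kb4, Ka4, Kb3, Kb2, Ka2, Nb3, Nc2, e7, e4.
Count: 18.

18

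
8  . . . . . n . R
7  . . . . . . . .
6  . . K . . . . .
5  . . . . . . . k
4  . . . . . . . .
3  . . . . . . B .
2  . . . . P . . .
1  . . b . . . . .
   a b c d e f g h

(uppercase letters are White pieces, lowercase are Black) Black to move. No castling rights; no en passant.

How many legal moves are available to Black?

5

Black to move; king on h5.
In check: yes, from the white rook on h8.
Legal moves: Kg6, Kg5, Kg4, Nh7, Bh6.
Count: 5.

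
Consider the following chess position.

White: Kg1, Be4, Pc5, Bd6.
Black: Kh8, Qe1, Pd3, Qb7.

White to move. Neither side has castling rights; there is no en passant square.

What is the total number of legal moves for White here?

2

White to move; king on g1.
In check: yes, from the black queen on e1.
Legal moves: Kh2, Kg2.
Count: 2.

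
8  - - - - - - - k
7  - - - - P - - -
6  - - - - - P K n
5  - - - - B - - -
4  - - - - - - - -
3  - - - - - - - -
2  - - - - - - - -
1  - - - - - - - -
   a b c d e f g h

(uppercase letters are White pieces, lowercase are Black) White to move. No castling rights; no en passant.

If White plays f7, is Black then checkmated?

yes

After f7: black king on h8; in check: yes, from the white bishop on e5.
King squares — g7: attacked by Be5; h7: attacked by Kg6; g8: attacked by Pf7.
Black has no legal moves → checkmate.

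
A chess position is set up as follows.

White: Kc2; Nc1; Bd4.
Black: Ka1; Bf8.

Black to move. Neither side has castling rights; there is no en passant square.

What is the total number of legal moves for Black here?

0

Black to move; king on a1.
In check: yes, from the white bishop on d4.
Legal moves: none.
Count: 0.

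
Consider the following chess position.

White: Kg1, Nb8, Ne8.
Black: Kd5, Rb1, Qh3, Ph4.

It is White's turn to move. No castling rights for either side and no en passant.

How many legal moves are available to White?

White to move; king on g1.
In check: yes, from the black rook on b1.
Legal moves: Kf2.
Count: 1.

1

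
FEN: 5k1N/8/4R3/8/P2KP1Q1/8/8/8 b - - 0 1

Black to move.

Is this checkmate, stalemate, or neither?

Black to move; black king on f8.
In check: no.
King squares — e7: attacked by Re6; f7: attacked by Nh8; g7: attacked by Qg4; e8: attacked by Re6; g8: attacked by Qg4.
Legal moves for Black: none.
Not in check and no legal moves → stalemate.

stalemate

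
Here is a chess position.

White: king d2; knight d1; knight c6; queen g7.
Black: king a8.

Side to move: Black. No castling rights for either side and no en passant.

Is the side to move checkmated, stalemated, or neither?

stalemate

Black to move; black king on a8.
In check: no.
King squares — a7: attacked by Nc6; b7: attacked by Qg7; b8: attacked by Nc6.
Legal moves for Black: none.
Not in check and no legal moves → stalemate.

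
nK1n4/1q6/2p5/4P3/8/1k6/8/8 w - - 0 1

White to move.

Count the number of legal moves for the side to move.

White to move; king on b8.
In check: yes, from the black queen on b7.
Legal moves: none.
Count: 0.

0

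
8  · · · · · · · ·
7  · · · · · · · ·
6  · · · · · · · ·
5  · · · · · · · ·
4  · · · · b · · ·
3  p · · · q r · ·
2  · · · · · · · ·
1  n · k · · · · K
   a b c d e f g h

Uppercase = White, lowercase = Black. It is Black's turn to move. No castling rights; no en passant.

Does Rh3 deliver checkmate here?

After Rh3: white king on h1; in check: yes, from the black rook on h3 and the black bishop on e4.
King squares — g1: attacked by Qe3; g2: attacked by Be4; h2: attacked by Rh3.
White has no legal moves → checkmate.

yes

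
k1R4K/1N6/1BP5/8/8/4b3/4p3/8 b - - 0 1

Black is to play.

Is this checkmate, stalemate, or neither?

checkmate

Black to move; black king on a8.
In check: yes, from the white rook on c8.
King squares — a7: attacked by Bb6; b7: attacked by Pc6; b8: attacked by Rc8.
Legal moves for Black: none.
In check with no legal moves → checkmate.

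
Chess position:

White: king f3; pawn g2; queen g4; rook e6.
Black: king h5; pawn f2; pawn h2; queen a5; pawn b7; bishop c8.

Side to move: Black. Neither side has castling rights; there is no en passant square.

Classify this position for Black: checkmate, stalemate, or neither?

checkmate

Black to move; black king on h5.
In check: yes, from the white queen on g4.
King squares — g4: attacked by Kf3; h4: attacked by Qg4; g5: attacked by Qg4; g6: attacked by Qg4; h6: attacked by Re6.
Legal moves for Black: none.
In check with no legal moves → checkmate.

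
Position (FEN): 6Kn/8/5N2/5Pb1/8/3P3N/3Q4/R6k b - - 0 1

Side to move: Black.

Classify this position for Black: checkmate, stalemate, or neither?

Black to move; black king on h1.
In check: yes, from the white rook on a1.
King squares — g1: attacked by Ra1; g2: attacked by Qd2; h2: attacked by Qd2.
Legal moves for Black: none.
In check with no legal moves → checkmate.

checkmate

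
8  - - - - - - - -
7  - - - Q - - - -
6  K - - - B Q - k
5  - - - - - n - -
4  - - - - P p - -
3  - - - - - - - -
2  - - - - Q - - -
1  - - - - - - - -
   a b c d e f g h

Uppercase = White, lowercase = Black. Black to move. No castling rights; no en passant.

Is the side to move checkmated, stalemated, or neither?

Black to move; black king on h6.
In check: yes, from the white queen on f6.
King squares — g5: attacked by Qf6; h5: attacked by Qe2; g6: attacked by Qf6; g7: attacked by Qf6; h7: attacked by Qd7.
Legal moves for Black: none.
In check with no legal moves → checkmate.

checkmate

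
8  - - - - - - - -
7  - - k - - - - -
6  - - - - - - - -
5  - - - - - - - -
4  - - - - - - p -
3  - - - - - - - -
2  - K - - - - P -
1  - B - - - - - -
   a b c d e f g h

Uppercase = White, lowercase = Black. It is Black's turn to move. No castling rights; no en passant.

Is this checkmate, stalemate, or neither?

Black to move; black king on c7.
In check: no.
Legal moves for Black: Kd8, Kc8, Kb8, Kd7, Kb7, Kd6, Kc6, Kb6, g3.
Black has 9 legal moves and is not in check → neither.

neither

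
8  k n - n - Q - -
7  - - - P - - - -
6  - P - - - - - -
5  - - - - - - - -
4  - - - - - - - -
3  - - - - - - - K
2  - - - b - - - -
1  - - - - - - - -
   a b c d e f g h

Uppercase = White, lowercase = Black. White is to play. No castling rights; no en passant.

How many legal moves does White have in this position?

24

White to move; king on h3.
In check: no.
Legal moves: Qh8, Qg8, Qe8, Qxd8, Qg7, Qf7, Qe7, Qh6, Qf6, Qd6, Qf5, Qc5, Qf4, Qb4, Qf3+, Qa3+, Qf2, Qf1, Kh4, Kg4, Kg3, Kh2, Kg2, b7+.
Count: 24.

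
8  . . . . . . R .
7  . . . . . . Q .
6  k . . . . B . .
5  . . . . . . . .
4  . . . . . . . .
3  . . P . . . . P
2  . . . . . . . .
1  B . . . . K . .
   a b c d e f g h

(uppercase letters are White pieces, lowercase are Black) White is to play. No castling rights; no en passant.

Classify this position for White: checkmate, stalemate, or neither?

White to move; white king on f1.
In check: no.
Legal moves for White include: Rh8, Rf8, Re8, Rd8, Rc8, Rb8, Ra8+, Qh8, Qf8, Qh7, Qf7, Qe7, Qd7, Qc7, Qb7+, Qa7+, Qh6, Qg6, ... (list truncated; more exist).
White has legal moves and is not in check → neither.

neither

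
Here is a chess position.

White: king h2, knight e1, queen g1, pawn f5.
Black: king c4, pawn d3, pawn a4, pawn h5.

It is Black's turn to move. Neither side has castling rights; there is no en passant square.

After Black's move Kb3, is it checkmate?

no

After Kb3: white king on h2; in check: no.
White is not in check, so this cannot be checkmate.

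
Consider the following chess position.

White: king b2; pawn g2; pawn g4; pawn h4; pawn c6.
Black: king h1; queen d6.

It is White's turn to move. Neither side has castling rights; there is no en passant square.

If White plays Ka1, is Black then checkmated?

no

After Ka1: black king on h1; in check: no.
Black is not in check, so this cannot be checkmate.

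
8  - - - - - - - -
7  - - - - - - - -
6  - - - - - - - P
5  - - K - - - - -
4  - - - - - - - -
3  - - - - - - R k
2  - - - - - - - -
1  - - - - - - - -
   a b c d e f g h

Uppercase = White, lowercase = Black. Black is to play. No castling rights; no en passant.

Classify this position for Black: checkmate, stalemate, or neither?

Black to move; black king on h3.
In check: yes, from the white rook on g3.
Legal moves for Black: Kh4, Kxg3, Kh2.
Black is in check but has 3 legal moves → neither.

neither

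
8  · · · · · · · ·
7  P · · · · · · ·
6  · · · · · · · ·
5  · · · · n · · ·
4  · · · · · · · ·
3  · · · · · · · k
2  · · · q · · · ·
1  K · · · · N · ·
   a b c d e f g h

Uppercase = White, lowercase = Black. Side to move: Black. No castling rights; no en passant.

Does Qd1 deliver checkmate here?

After Qd1: white king on a1; in check: yes, from the black queen on d1.
White has 2 legal replies: Kb2, Ka2.
In check but a legal move exists → not checkmate.

no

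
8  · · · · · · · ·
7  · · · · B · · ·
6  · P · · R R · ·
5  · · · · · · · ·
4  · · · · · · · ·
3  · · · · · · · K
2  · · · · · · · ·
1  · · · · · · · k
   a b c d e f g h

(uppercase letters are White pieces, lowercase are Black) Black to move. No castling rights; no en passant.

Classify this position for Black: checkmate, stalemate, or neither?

Black to move; black king on h1.
In check: no.
Legal moves for Black: Kg1.
Black has 1 legal move and is not in check → neither.

neither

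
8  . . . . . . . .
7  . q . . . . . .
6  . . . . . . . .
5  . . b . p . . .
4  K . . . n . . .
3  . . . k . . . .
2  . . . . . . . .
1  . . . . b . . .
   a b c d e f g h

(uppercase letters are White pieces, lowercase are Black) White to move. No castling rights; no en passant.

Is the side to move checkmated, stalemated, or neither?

stalemate

White to move; white king on a4.
In check: no.
King squares — a3: attacked by Bc5; b3: attacked by Qb7; b4: attacked by Be1; a5: attacked by Be1; b5: attacked by Qb7.
Legal moves for White: none.
Not in check and no legal moves → stalemate.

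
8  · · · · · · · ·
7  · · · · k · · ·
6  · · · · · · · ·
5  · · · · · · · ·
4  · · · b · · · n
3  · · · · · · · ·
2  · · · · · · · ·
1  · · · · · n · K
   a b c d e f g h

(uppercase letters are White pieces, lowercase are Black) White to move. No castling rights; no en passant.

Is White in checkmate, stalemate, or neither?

White to move; white king on h1.
In check: no.
King squares — g1: attacked by Bd4; g2: attacked by Nh4; h2: attacked by Nf1.
Legal moves for White: none.
Not in check and no legal moves → stalemate.

stalemate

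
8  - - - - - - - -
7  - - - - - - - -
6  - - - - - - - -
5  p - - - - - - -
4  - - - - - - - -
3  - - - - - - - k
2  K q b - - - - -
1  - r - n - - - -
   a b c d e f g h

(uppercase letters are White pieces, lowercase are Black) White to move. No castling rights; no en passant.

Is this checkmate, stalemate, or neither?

White to move; white king on a2.
In check: yes, from the black queen on b2.
King squares — a1: attacked by Rb1; b1: attacked by Qb2; b2: attacked by Rb1; a3: attacked by Qb2; b3: attacked by Qb2.
Legal moves for White: none.
In check with no legal moves → checkmate.

checkmate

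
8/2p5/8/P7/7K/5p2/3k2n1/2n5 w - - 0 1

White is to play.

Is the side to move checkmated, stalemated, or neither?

neither

White to move; white king on h4.
In check: yes, from the black knight on g2.
Legal moves for White: Kh5, Kg5, Kg4, Kh3, Kg3.
White is in check but has 5 legal moves → neither.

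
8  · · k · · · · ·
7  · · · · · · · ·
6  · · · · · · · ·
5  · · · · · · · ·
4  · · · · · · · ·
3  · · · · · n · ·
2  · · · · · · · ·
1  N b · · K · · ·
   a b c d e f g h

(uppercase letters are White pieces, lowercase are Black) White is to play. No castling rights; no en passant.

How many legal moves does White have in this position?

4

White to move; king on e1.
In check: yes, from the black knight on f3.
Legal moves: Kf2, Ke2, Kf1, Kd1.
Count: 4.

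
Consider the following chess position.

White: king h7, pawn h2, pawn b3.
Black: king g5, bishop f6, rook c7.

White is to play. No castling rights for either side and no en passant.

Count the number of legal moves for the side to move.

1

White to move; king on h7.
In check: yes, from the black rook on c7.
Legal moves: Kg8.
Count: 1.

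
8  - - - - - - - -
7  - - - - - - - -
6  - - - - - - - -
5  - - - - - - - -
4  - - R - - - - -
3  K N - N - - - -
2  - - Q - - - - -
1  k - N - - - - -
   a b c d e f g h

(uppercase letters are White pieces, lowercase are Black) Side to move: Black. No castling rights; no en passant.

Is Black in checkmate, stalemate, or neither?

checkmate

Black to move; black king on a1.
In check: yes, from the white knight on b3.
King squares — b1: attacked by Qc2; a2: attacked by Nc1; b2: attacked by Qc2.
Legal moves for Black: none.
In check with no legal moves → checkmate.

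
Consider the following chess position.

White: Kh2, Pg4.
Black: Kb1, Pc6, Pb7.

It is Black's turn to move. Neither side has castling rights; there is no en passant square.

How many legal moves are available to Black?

8

Black to move; king on b1.
In check: no.
Legal moves: Kc2, Kb2, Ka2, Kc1, Ka1, b6, c5, b5.
Count: 8.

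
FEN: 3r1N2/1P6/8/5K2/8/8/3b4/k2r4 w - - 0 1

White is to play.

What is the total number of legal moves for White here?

14

White to move; king on f5.
In check: no.
Legal moves: Nh7, Nd7, Ng6, Ne6, Kg6, Kf6, Ke6, Ke5, Kg4, Ke4, b8=Q, b8=R, b8=B, b8=N.
Count: 14.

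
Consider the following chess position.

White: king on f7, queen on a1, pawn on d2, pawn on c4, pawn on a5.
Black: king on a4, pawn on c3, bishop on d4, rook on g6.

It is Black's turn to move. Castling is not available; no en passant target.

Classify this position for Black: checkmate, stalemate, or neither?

neither

Black to move; black king on a4.
In check: yes, from the white queen on a1.
King squares — a3: attacked by Qa1; b3: available; b4: available; a5: attacked by Qa1; b5: attacked by Pc4.
Legal moves for Black: Kb4, Kb3.
Black is in check but has 2 legal moves → neither.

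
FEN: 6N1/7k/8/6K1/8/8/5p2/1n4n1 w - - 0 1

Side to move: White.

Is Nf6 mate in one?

no

After Nf6: black king on h7; in check: yes, from the white knight on f6.
Black has 2 legal replies: Kh8, Kg7.
In check but a legal move exists → not checkmate.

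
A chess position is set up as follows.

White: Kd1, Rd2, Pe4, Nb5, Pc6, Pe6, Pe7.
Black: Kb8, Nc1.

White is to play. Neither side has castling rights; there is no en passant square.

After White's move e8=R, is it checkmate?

yes

After e8=R: black king on b8; in check: yes, from the white rook on e8.
King squares — a7: attacked by Nb5; b7: attacked by Pc6; c7: attacked by Nb5; a8: attacked by Re8; c8: attacked by Re8.
Black has no legal moves → checkmate.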